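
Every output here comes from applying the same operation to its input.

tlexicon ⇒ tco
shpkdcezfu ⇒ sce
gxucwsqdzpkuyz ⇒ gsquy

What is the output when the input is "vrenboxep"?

vox

In each case the input is transformed by: swap each adjacent pair of characters (1↔2, 3↔4, ...), then keep one character in every 3, starting at position 2 (positions 2nd, 5th, 8th, ...).
For "vrenboxep", step one produces "rvneobexp"; step two turns that into "vox".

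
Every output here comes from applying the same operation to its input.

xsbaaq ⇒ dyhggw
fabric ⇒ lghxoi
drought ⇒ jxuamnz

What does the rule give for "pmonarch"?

What's happening: shift every letter 6 places forward in the alphabet (wrapping around).
"pmonarch" → "vsutgxin".

vsutgxin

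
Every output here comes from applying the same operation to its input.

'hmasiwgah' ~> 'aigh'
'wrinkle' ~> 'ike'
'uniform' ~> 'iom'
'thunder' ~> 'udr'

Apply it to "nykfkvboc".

Each output is the input with this applied: delete the first 2 characters, then keep every other character starting from the first (positions 1st, 3rd, 5th, ...).
Starting from "nykfkvboc": after the first operation, "kfkvboc"; after the second, "kkbc".

kkbc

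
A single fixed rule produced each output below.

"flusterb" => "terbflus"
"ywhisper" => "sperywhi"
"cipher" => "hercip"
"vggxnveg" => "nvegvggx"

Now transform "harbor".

The rule is to swap the front and back halves of the string.
On "harbor" that produces "borhar".

borhar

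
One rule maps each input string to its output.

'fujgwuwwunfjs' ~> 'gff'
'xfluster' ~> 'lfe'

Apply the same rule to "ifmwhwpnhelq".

hfe

The pattern: sort the characters into reverse alphabetical order, then keep only the last 3 characters.
On "ifmwhwpnhelq": the first step gives "wwqpnmlihhfe", and the second then gives "hfe".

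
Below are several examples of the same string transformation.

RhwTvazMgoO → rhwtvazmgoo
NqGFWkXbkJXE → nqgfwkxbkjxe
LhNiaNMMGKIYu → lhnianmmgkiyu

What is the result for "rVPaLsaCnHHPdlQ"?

rvpalsacnhhpdlq

Each output is the input with this applied: convert every letter to lowercase.
On "rVPaLsaCnHHPdlQ" that produces "rvpalsacnhhpdlq".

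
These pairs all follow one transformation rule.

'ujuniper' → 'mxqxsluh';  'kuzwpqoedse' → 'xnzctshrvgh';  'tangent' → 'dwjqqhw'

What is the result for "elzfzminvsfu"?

ohicpcqlvyxi

What's happening: shift every letter 3 places forward in the alphabet (wrapping around), then swap each adjacent pair of characters (1↔2, 3↔4, ...).
Doing the same to "elzfzminvsfu": "ohicpcqlvyxi".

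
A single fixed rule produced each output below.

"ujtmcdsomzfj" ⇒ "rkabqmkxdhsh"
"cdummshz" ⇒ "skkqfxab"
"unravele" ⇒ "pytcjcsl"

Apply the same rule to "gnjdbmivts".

hbzkgtrqel

Rule — move the first 2 characters to the end (rotate left by 2), then shift every letter 2 places backward in the alphabet (wrapping around).
Starting from "gnjdbmivts": after the first operation, "jdbmivtsgn"; after the second, "hbzkgtrqel".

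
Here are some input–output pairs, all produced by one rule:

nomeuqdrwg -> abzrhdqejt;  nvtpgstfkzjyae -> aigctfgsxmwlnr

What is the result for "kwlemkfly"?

The transformation: shift every letter 13 places forward in the alphabet (wrapping around) — i.e. ROT13.
For "kwlemkfly" the result is "xjyrzxsyl".

xjyrzxsyl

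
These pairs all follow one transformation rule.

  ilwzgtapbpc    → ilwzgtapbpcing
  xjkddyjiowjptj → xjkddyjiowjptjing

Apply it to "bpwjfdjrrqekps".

bpwjfdjrrqekpsing

Rule — append "ing".
For "bpwjfdjrrqekps" the result is "bpwjfdjrrqekpsing".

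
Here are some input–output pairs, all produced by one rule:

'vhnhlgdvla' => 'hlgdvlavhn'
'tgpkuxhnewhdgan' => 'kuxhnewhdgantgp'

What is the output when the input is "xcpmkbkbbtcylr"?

Looking at the pairs, the operation is to move the first 3 characters to the end (rotate left by 3).
"xcpmkbkbbtcylr" → "mkbkbbtcylrxcp".

mkbkbbtcylrxcp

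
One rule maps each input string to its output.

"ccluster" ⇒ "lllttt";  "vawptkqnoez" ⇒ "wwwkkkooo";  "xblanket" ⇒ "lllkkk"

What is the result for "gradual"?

aaaaaa

Rule — keep one character in every 3, starting at position 3 (positions 3rd, 6th, 9th, ...), then repeat every character 3 times.
For "gradual", step one produces "aa"; step two turns that into "aaaaaa".
(Check on "xblanket": → "lk" → "lllkkk" ✓)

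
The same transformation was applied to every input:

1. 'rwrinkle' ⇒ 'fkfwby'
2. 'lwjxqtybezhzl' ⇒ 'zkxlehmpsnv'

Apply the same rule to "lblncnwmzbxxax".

zpzbqbkanpll

What's happening: shift every letter 12 places backward in the alphabet (wrapping around), then delete the last 2 characters.
Starting from "lblncnwmzbxxax": after the first operation, "zpzbqbkanpllol"; after the second, "zpzbqbkanpll".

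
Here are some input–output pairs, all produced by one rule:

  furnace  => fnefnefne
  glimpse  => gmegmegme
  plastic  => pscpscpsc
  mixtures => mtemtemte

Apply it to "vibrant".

In each case the input is transformed by: keep one character in every 3, starting at position 1 (positions 1st, 4th, 7th, ...), then write the whole string 3 times in a row.
For "vibrant", step one produces "vrt"; step two turns that into "vrtvrtvrt".

vrtvrtvrt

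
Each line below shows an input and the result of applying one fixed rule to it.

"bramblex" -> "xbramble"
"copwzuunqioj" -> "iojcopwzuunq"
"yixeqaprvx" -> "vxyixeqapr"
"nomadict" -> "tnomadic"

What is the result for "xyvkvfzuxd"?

xdxyvkvfzu

The pattern: swap the front and back halves of the string, then move the first 3 characters to the end (rotate left by 3).
On "xyvkvfzuxd": the first step gives "fzuxdxyvkv", and the second then gives "xdxyvkvfzu".
(Check on "yixeqaprvx": → "aprvxyixeq" → "vxyixeqapr" ✓)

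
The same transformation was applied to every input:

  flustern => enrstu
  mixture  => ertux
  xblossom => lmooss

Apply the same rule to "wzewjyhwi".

ehijwwy

The rule is to delete the first 2 characters, then sort the characters into alphabetical order.
For "wzewjyhwi", step one produces "ewjyhwi"; step two turns that into "ehijwwy".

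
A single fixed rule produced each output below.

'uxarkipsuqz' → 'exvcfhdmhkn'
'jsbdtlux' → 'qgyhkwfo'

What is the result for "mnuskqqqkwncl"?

fxdddxjapyzah

Looking at the pairs, the operation is to move the first 3 characters to the end (rotate left by 3), then shift every letter 13 places forward in the alphabet (wrapping around) — i.e. ROT13.
On "mnuskqqqkwncl": the first step gives "skqqqkwnclmnu", and the second then gives "fxdddxjapyzah".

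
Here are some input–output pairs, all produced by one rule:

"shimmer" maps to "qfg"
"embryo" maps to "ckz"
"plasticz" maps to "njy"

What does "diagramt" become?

bgy

The transformation: shift every letter 2 places backward in the alphabet (wrapping around), then keep only the first 3 characters.
On "diagramt": the first step gives "bgyepykr", and the second then gives "bgy".
(Check on "plasticz": → "njyqrgax" → "njy" ✓)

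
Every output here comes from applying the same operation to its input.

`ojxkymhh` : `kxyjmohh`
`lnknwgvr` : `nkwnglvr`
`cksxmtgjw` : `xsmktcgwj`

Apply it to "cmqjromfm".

Looking at the pairs, the operation is to move the first 3 characters to the end (rotate left by 3), then take characters alternately from the front and the back (1st, last, 2nd, 2nd-last, ...).
"cmqjromfm" → "jromfmcmq" → "jqrmocmmf".

jqrmocmmf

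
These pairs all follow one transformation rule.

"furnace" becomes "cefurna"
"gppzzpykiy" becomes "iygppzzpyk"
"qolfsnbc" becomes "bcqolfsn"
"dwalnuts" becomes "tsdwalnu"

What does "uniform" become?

rmunifo

Each output is the input with this applied: move the last 2 characters to the front (rotate right by 2).
For "uniform" the result is "rmunifo".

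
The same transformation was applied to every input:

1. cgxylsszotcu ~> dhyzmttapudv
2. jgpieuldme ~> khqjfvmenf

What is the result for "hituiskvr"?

The pattern: shift every letter 1 place forward in the alphabet (wrapping around).
Doing the same to "hituiskvr": "ijuvjtlws".

ijuvjtlws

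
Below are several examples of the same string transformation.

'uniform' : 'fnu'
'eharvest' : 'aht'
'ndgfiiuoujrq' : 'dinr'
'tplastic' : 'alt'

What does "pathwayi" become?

Looking at the pairs, the operation is to sort the characters into alphabetical order, then keep one character in every 3, starting at position 1 (positions 1st, 4th, 7th, ...).
Applying both steps to "pathwayi": "aahiptwy", then "aiw".

aiw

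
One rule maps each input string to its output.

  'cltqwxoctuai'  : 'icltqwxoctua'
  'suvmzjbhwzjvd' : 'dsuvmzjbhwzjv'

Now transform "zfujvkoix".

xzfujvkoi

The pattern: move the last character to the front.
Doing the same to "zfujvkoix": "xzfujvkoi".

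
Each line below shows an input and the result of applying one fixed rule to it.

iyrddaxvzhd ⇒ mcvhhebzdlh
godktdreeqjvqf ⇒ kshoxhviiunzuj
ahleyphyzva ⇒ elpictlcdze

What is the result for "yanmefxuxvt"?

cerqijbybzx

The rule is to shift every letter 4 places forward in the alphabet (wrapping around).
On "yanmefxuxvt" that produces "cerqijbybzx".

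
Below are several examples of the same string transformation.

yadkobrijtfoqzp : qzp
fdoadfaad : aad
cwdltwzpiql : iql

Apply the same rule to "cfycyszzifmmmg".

mmg

Rule — keep only the last 3 characters.
So "cfycyszzifmmmg" becomes "mmg".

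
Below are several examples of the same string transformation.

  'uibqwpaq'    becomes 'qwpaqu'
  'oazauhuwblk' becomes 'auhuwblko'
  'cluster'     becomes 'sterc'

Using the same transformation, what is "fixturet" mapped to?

Rule — move the first character to the end, then delete the first 2 characters.
"fixturet" → "ixturetf" → "turetf".

turetf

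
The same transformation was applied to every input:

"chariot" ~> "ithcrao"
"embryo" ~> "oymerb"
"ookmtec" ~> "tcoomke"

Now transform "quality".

iyuqlat

Rule — swap each adjacent pair of characters (1↔2, 3↔4, ...), then move the last 2 characters to the front (rotate right by 2).
For "quality", step one produces "uqlatiy"; step two turns that into "iyuqlat".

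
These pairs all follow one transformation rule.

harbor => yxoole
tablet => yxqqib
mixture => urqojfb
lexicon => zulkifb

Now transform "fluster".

The rule is to shift every letter 3 places backward in the alphabet (wrapping around), then sort the characters into reverse alphabetical order.
For "fluster", step one produces "cirpqbo"; step two turns that into "rqpoicb".

rqpoicb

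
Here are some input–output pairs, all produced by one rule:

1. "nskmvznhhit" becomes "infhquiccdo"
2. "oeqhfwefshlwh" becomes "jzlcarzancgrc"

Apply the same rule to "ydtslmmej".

tyonghhze

The rule is to shift every letter 5 places backward in the alphabet (wrapping around).
For "ydtslmmej" the result is "tyonghhze".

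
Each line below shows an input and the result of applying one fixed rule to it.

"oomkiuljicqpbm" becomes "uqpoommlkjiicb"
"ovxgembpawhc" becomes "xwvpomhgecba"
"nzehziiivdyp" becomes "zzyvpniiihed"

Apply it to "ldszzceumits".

The transformation: sort the characters into reverse alphabetical order.
On "ldszzceumits" that produces "zzutssmliedc".

zzutssmliedc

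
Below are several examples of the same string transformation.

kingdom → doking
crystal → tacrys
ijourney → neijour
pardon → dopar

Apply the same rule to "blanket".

In each case the input is transformed by: delete the last character, then move the last 2 characters to the front (rotate right by 2).
Applying both steps to "blanket": "blanke", then "keblan".
(Check on "pardon": → "pardo" → "dopar" ✓)

keblan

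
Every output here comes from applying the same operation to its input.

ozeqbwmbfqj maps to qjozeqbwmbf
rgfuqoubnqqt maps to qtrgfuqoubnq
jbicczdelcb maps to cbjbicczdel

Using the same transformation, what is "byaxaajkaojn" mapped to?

Rule — move the last 2 characters to the front (rotate right by 2).
For "byaxaajkaojn" the result is "jnbyaxaajkao".

jnbyaxaajkao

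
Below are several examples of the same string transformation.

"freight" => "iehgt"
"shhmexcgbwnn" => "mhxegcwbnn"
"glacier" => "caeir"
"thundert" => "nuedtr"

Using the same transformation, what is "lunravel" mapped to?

What's happening: delete the first 2 characters, then swap each adjacent pair of characters (1↔2, 3↔4, ...).
For "lunravel", step one produces "nravel"; step two turns that into "rnvale".

rnvale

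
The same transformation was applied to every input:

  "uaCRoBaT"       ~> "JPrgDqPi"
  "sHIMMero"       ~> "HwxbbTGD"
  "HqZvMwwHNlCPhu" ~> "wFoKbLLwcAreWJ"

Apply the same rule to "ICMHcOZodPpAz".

The rule is to flip the case of every letter, then shift every letter 11 places backward in the alphabet (wrapping around).
Applying both steps to "ICMHcOZodPpAz": "icmhCozODpPaZ", then "xrbwRdoDSeEpO".

xrbwRdoDSeEpO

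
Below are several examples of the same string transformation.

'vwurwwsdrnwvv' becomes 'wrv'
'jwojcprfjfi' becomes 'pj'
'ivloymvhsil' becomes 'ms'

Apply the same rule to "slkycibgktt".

ik

What's happening: delete the first 3 characters, then keep one character in every 3, starting at position 3 (positions 3rd, 6th, 9th, ...).
Doing the same to "slkycibgktt": "ik".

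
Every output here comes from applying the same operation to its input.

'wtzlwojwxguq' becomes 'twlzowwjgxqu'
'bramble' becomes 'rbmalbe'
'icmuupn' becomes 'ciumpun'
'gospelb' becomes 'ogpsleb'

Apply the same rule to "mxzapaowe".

Looking at the pairs, the operation is to swap each adjacent pair of characters (1↔2, 3↔4, ...).
Doing the same to "mxzapaowe": "xmazapwoe".

xmazapwoe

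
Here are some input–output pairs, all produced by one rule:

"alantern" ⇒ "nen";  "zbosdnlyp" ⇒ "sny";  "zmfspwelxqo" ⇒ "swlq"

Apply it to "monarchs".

acs

Each output is the input with this applied: delete the first 3 characters, then keep every other character starting from the first (positions 1st, 3rd, 5th, ...).
On "monarchs": the first step gives "archs", and the second then gives "acs".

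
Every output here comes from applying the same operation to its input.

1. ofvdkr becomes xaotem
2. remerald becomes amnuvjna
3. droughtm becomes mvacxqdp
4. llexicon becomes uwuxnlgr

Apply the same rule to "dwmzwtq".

mzfcvfi

The rule is to shift every letter 9 places forward in the alphabet (wrapping around), then take characters alternately from the front and the back (1st, last, 2nd, 2nd-last, ...).
Working it through for "dwmzwtq": intermediate "mfvifcz", final "mzfcvfi".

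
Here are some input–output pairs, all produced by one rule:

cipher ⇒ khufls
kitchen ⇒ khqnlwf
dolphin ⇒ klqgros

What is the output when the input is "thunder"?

The transformation: shift every letter 3 places forward in the alphabet (wrapping around), then move the last 3 characters to the front (rotate right by 3).
On "thunder": the first step gives "wkxqghu", and the second then gives "ghuwkxq".

ghuwkxq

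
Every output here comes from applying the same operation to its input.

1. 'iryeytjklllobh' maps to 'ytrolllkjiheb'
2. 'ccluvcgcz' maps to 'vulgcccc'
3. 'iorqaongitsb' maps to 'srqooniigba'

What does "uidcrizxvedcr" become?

Rule — sort the characters into reverse alphabetical order, then delete the first character.
Starting from "uidcrizxvedcr": after the first operation, "zxvurriieddcc"; after the second, "xvurriieddcc".
(Check on "iorqaongitsb": → "tsrqooniigba" → "srqooniigba" ✓)

xvurriieddcc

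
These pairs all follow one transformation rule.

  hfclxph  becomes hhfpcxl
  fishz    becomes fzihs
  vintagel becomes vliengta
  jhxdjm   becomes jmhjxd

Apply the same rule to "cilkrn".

cnirlk

The rule is to take characters alternately from the front and the back (1st, last, 2nd, 2nd-last, ...).
For "cilkrn" the result is "cnirlk".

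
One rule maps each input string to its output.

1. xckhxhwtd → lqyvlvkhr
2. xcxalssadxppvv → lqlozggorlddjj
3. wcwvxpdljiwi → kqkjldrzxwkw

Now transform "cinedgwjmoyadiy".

qwbsrukxacmorwm

Each output is the input with this applied: shift every letter 12 places backward in the alphabet (wrapping around).
Applying that to "cinedgwjmoyadiy" gives "qwbsrukxacmorwm".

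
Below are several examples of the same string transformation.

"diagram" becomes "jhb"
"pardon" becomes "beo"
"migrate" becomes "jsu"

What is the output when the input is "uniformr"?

The transformation: shift every letter 1 place forward in the alphabet (wrapping around), then keep every other character starting from the second (positions 2nd, 4th, 6th, ...).
So "uniformr" becomes "ogss".
(Check on "diagram": → "ejbhsbn" → "jhb" ✓)

ogss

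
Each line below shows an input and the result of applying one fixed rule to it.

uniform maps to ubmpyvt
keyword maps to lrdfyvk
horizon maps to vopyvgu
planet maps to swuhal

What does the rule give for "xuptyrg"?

beawyfn

Each output is the input with this applied: swap each adjacent pair of characters (1↔2, 3↔4, ...), then shift every letter 7 places forward in the alphabet (wrapping around).
Applying both steps to "xuptyrg": "uxtpryg", then "beawyfn".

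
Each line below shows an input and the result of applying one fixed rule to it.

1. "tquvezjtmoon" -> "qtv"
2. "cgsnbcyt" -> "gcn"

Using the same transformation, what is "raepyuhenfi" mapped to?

arp

In each case the input is transformed by: swap each adjacent pair of characters (1↔2, 3↔4, ...), then keep only the first 3 characters.
Working it through for "raepyuhenfi": intermediate "arpeuyehfni", final "arp".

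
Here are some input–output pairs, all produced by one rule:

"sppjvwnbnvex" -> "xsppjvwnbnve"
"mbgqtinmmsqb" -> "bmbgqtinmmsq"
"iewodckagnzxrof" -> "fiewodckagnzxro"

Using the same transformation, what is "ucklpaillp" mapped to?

pucklpaill

Looking at the pairs, the operation is to move the last character to the front.
For "ucklpaillp" the result is "pucklpaill".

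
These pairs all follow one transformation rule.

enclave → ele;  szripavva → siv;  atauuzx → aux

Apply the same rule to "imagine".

ige

What's happening: keep one character in every 3, starting at position 1 (positions 1st, 4th, 7th, ...).
Applying that to "imagine" gives "ige".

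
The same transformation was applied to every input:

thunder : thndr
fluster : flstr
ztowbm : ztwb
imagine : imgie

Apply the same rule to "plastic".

In each case the input is transformed by: double every character, then keep one character in every 3, starting at position 1 (positions 1st, 4th, 7th, ...).
So "plastic" becomes "plstc".

plstc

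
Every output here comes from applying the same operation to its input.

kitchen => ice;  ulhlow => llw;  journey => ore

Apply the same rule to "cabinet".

aie

The rule is to keep every other character starting from the second (positions 2nd, 4th, 6th, ...).
For "cabinet" the result is "aie".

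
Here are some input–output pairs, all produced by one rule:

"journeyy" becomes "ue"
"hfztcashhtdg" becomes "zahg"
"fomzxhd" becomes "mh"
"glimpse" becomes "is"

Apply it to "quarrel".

What's happening: keep one character in every 3, starting at position 3 (positions 3rd, 6th, 9th, ...).
On "quarrel" that produces "ae".

ae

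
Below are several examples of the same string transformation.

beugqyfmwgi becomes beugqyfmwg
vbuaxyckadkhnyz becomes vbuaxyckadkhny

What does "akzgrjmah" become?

Rule — delete the last character.
On "akzgrjmah" that produces "akzgrjma".

akzgrjma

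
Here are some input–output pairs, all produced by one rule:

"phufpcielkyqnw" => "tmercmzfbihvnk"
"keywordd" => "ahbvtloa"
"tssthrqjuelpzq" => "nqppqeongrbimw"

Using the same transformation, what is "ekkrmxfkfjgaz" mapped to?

wbhhojuchcgdx

Each output is the input with this applied: shift every letter 3 places backward in the alphabet (wrapping around), then move the last character to the front.
On "ekkrmxfkfjgaz": the first step gives "bhhojuchcgdxw", and the second then gives "wbhhojuchcgdx".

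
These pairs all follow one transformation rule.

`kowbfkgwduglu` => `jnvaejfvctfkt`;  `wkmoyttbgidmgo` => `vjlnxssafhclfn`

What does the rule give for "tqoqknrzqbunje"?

spnpjmqypatmid

Each output is the input with this applied: shift every letter 1 place backward in the alphabet (wrapping around).
So "tqoqknrzqbunje" becomes "spnpjmqypatmid".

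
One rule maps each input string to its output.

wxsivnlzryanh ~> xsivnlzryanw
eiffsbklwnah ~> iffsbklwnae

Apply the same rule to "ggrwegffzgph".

The transformation: delete the last character, then move the first character to the end.
"ggrwegffzgph" → "ggrwegffzgp" → "grwegffzgpg".
(Check on "wxsivnlzryanh": → "wxsivnlzryan" → "xsivnlzryanw" ✓)

grwegffzgpg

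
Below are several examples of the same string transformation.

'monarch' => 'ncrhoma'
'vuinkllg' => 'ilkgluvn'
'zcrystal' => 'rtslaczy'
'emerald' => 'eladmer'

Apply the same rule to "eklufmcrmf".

lmfrcfmkeu

Rule — swap each adjacent pair of characters (1↔2, 3↔4, ...), then move the first 3 characters to the end (rotate left by 3).
Working it through for "eklufmcrmf": intermediate "keulmfrcfm", final "lmfrcfmkeu".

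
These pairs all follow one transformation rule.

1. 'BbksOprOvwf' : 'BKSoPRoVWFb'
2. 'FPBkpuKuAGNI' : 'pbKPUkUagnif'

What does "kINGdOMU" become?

ingDomuK

Each output is the input with this applied: move the first character to the end, then flip the case of every letter.
Starting from "kINGdOMU": after the first operation, "INGdOMUk"; after the second, "ingDomuK".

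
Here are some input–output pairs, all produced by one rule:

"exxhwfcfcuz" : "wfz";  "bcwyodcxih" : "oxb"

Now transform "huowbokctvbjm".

bcbh

The rule is to move the first 2 characters to the end (rotate left by 2), then keep one character in every 3, starting at position 3 (positions 3rd, 6th, 9th, ...).
For "huowbokctvbjm", step one produces "owbokctvbjmhu"; step two turns that into "bcbh".
(Check on "exxhwfcfcuz": → "xhwfcfcuzex" → "wfz" ✓)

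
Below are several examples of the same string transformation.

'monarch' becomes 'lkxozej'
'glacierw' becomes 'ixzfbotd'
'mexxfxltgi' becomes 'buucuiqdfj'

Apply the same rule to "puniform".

rkfclojm

Each output is the input with this applied: shift every letter 3 places backward in the alphabet (wrapping around), then move the first character to the end.
"puniform" → "mrkfcloj" → "rkfclojm".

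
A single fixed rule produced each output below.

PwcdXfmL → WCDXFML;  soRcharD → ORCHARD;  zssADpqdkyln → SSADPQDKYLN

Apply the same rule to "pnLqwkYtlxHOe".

What's happening: delete the first character, then convert every letter to uppercase.
Applying that to "pnLqwkYtlxHOe" gives "NLQWKYTLXHOE".

NLQWKYTLXHOE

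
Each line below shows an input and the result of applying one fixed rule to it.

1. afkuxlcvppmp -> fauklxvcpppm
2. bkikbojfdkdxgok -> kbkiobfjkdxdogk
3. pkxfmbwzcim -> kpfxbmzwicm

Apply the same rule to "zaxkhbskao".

The pattern: swap each adjacent pair of characters (1↔2, 3↔4, ...).
So "zaxkhbskao" becomes "azkxbhksoa".

azkxbhksoa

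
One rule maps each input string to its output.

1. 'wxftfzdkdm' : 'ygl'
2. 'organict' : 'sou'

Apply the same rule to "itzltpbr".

uus

In each case the input is transformed by: keep one character in every 3, starting at position 2 (positions 2nd, 5th, 8th, ...), then shift every letter 1 place forward in the alphabet (wrapping around).
For "itzltpbr", step one produces "ttr"; step two turns that into "uus".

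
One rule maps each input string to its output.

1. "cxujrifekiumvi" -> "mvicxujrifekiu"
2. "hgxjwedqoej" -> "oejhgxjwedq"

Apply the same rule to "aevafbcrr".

In each case the input is transformed by: move the last 3 characters to the front (rotate right by 3).
So "aevafbcrr" becomes "crraevafb".

crraevafb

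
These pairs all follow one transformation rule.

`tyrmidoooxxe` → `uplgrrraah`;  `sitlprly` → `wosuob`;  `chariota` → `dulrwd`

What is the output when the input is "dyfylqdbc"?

ibotgef

The rule is to shift every letter 3 places forward in the alphabet (wrapping around), then delete the first 2 characters.
Applying both steps to "dyfylqdbc": "gbibotgef", then "ibotgef".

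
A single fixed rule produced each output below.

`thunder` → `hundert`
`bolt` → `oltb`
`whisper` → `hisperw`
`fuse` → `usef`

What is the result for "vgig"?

Each output is the input with this applied: move the first character to the end.
Applying that to "vgig" gives "gigv".

gigv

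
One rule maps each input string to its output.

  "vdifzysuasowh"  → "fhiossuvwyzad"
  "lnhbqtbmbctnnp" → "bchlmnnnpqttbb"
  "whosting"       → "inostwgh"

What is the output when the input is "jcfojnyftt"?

fjjnottycf

The transformation: sort the characters into alphabetical order, then move the first 2 characters to the end (rotate left by 2).
On "jcfojnyftt": the first step gives "cffjjnotty", and the second then gives "fjjnottycf".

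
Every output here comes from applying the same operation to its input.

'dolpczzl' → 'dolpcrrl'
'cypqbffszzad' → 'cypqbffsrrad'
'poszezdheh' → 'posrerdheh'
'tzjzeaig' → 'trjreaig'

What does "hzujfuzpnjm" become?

hrujfurpnjm

The transformation: replace every "z" with "r".
"hzujfuzpnjm" → "hrujfurpnjm".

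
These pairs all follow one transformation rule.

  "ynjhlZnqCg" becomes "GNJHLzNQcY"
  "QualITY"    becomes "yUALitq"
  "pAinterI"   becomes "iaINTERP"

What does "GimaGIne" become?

EIMAgiNg

Looking at the pairs, the operation is to flip the case of every letter, then swap the first and last characters.
For "GimaGIne", step one produces "gIMAgiNE"; step two turns that into "EIMAgiNg".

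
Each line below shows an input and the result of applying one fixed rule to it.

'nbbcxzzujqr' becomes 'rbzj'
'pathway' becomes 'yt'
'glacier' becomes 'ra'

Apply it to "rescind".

ds

Each output is the input with this applied: move the last 2 characters to the front (rotate right by 2), then keep one character in every 3, starting at position 2 (positions 2nd, 5th, 8th, ...).
"rescind" → "ndresci" → "ds".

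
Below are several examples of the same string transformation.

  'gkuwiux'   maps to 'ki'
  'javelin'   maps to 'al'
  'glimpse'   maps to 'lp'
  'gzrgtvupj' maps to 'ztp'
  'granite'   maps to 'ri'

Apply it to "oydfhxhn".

Looking at the pairs, the operation is to keep one character in every 3, starting at position 2 (positions 2nd, 5th, 8th, ...).
So "oydfhxhn" becomes "yhn".

yhn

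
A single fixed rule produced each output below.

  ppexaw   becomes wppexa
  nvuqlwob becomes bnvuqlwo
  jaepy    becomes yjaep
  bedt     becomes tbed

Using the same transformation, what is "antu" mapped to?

What's happening: move the last character to the front.
For "antu" the result is "uant".

uant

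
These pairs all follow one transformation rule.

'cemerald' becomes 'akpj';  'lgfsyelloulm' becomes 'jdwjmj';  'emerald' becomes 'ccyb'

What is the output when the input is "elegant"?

ccyr

Rule — shift every letter 2 places backward in the alphabet (wrapping around), then keep every other character starting from the first (positions 1st, 3rd, 5th, ...).
For "elegant", step one produces "cjceylr"; step two turns that into "ccyr".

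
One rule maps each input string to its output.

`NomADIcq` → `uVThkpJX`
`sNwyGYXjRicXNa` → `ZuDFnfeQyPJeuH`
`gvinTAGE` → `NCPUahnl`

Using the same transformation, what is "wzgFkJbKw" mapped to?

DGNmRqIrD

The pattern: shift every letter 7 places forward in the alphabet (wrapping around), then flip the case of every letter.
On "wzgFkJbKw": the first step gives "dgnMrQiRd", and the second then gives "DGNmRqIrD".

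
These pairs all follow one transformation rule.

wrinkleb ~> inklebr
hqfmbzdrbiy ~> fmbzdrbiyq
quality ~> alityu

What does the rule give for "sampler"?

Looking at the pairs, the operation is to delete the first character, then move the first character to the end.
For "sampler", step one produces "ampler"; step two turns that into "mplera".

mplera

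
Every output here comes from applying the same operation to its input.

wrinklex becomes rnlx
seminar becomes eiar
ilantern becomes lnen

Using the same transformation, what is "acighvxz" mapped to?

Each output is the input with this applied: swap each adjacent pair of characters (1↔2, 3↔4, ...), then keep every other character starting from the first (positions 1st, 3rd, 5th, ...).
Applying both steps to "acighvxz": "cagivhzx", then "cgvz".

cgvz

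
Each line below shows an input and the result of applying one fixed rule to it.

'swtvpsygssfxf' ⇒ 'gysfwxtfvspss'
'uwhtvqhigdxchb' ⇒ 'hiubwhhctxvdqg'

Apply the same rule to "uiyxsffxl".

fsulixyfx

The rule is to take characters alternately from the front and the back (1st, last, 2nd, 2nd-last, ...), then move the last 2 characters to the front (rotate right by 2).
Starting from "uiyxsffxl": after the first operation, "ulixyfxfs"; after the second, "fsulixyfx".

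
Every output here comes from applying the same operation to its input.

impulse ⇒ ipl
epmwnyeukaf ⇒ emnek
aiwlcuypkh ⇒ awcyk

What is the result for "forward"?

fra

In each case the input is transformed by: move the last character to the front, then keep every other character starting from the second (positions 2nd, 4th, 6th, ...).
For "forward" the result is "fra".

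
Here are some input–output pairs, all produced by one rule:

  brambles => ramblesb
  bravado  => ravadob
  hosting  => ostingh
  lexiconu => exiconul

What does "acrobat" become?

The rule is to move the first character to the end.
On "acrobat" that produces "crobata".

crobata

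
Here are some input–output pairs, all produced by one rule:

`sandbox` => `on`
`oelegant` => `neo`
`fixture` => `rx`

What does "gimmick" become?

cm

In each case the input is transformed by: reverse the string, then keep one character in every 3, starting at position 2 (positions 2nd, 5th, 8th, ...).
"gimmick" → "kcimmig" → "cm".
(Check on "sandbox": → "xobdnas" → "on" ✓)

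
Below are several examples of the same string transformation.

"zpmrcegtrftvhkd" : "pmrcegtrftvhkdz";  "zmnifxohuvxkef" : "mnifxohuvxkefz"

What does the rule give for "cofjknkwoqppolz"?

In each case the input is transformed by: move the first character to the end.
For "cofjknkwoqppolz" the result is "ofjknkwoqppolzc".

ofjknkwoqppolzc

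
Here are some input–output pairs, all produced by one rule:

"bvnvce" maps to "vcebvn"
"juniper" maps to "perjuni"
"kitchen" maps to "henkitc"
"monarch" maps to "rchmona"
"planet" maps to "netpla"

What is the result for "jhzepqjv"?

In each case the input is transformed by: move the last 3 characters to the front (rotate right by 3).
So "jhzepqjv" becomes "qjvjhzep".

qjvjhzep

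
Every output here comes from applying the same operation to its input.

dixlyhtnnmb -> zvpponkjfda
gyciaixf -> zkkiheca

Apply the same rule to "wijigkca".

ymlkkiec

In each case the input is transformed by: shift every letter 2 places forward in the alphabet (wrapping around), then sort the characters into reverse alphabetical order.
For "wijigkca", step one produces "yklkimec"; step two turns that into "ymlkkiec".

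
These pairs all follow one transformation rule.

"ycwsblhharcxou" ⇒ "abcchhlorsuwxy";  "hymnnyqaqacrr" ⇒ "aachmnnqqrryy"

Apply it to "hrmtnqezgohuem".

Rule — sort the characters into alphabetical order.
"hrmtnqezgohuem" → "eeghhmmnoqrtuz".

eeghhmmnoqrtuz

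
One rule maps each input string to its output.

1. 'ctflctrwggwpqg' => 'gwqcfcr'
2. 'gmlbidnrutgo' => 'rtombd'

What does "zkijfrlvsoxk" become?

Rule — swap the front and back halves of the string, then keep every other character starting from the second (positions 2nd, 4th, 6th, ...).
On "zkijfrlvsoxk": the first step gives "lvsoxkzkijfr", and the second then gives "vokkjr".

vokkjr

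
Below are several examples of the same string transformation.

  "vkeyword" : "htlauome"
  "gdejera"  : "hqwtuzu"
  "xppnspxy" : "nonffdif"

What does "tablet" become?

In each case the input is transformed by: shift every letter 10 places backward in the alphabet (wrapping around), then move the last 2 characters to the front (rotate right by 2).
So "tablet" becomes "ujjqrb".

ujjqrb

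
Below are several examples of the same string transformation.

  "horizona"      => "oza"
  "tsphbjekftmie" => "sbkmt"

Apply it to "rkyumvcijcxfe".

kmixr

In each case the input is transformed by: move the first character to the end, then keep one character in every 3, starting at position 1 (positions 1st, 4th, 7th, ...).
Working it through for "rkyumvcijcxfe": intermediate "kyumvcijcxfer", final "kmixr".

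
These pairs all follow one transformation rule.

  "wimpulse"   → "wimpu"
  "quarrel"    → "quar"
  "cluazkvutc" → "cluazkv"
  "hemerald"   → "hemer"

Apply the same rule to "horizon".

hori

The pattern: delete the last 3 characters.
"horizon" → "hori".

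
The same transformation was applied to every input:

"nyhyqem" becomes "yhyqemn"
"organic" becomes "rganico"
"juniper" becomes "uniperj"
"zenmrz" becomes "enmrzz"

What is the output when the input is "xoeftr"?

The pattern: move the first character to the end.
Doing the same to "xoeftr": "oeftrx".

oeftrx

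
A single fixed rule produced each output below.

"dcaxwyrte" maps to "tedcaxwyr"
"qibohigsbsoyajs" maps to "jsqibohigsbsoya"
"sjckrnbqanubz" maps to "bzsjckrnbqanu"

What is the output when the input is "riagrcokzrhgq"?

What's happening: move the last 2 characters to the front (rotate right by 2).
Doing the same to "riagrcokzrhgq": "gqriagrcokzrh".

gqriagrcokzrh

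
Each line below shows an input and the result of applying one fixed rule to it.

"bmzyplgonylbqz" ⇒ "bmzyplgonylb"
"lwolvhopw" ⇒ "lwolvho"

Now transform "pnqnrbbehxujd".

The pattern: delete the last 2 characters.
On "pnqnrbbehxujd" that produces "pnqnrbbehxu".

pnqnrbbehxu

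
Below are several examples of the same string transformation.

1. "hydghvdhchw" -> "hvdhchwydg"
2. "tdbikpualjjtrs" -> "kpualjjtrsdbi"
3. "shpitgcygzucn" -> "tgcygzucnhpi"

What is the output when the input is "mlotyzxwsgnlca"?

yzxwsgnlcalot

The rule is to delete the first character, then move the first 3 characters to the end (rotate left by 3).
"mlotyzxwsgnlca" → "lotyzxwsgnlca" → "yzxwsgnlcalot".
(Check on "hydghvdhchw": → "ydghvdhchw" → "hvdhchwydg" ✓)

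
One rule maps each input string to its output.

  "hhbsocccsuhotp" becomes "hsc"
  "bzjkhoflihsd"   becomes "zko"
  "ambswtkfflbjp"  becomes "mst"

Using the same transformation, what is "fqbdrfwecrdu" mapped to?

In each case the input is transformed by: keep every other character starting from the second (positions 2nd, 4th, 6th, ...), then keep only the first 3 characters.
On "fqbdrfwecrdu": the first step gives "qdferu", and the second then gives "qdf".
(Check on "bzjkhoflihsd": → "zkolhd" → "zko" ✓)

qdf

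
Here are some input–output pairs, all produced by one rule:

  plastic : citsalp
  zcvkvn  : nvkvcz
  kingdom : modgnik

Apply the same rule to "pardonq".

The rule is to reverse the string.
On "pardonq" that produces "qnodrap".

qnodrap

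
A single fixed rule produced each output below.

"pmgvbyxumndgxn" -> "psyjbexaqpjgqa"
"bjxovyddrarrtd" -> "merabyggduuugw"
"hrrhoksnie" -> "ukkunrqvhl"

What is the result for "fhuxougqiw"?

Rule — shift every letter 3 places forward in the alphabet (wrapping around), then swap each adjacent pair of characters (1↔2, 3↔4, ...).
For "fhuxougqiw", step one produces "ikxarxjtlz"; step two turns that into "kiaxxrtjzl".
(Check on "pmgvbyxumndgxn": → "spjyebaxpqgjaq" → "psyjbexaqpjgqa" ✓)

kiaxxrtjzl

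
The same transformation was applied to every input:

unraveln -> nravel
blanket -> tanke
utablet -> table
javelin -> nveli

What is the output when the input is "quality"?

Rule — delete the first 2 characters, then move the last character to the front.
Applying both steps to "quality": "ality", then "yalit".

yalit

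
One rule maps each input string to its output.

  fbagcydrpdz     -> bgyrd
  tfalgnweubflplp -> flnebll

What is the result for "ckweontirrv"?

kenir

The pattern: keep every other character starting from the second (positions 2nd, 4th, 6th, ...).
On "ckweontirrv" that produces "kenir".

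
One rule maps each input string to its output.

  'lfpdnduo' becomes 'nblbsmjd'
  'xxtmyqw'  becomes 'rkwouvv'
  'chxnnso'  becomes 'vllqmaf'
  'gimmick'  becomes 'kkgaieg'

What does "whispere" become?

gqncpcuf

The transformation: shift every letter 2 places backward in the alphabet (wrapping around), then move the first 2 characters to the end (rotate left by 2).
On "whispere": the first step gives "ufgqncpc", and the second then gives "gqncpcuf".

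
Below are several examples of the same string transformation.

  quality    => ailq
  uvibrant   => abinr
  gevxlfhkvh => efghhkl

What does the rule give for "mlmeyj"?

ejl

Each output is the input with this applied: sort the characters into alphabetical order, then delete the last 3 characters.
Applying that to "mlmeyj" gives "ejl".
(Check on "uvibrant": → "abinrtuv" → "abinr" ✓)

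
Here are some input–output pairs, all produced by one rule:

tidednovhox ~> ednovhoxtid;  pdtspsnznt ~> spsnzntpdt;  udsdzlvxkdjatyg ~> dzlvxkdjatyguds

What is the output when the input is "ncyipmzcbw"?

ipmzcbwncy

Looking at the pairs, the operation is to move the first 3 characters to the end (rotate left by 3).
On "ncyipmzcbw" that produces "ipmzcbwncy".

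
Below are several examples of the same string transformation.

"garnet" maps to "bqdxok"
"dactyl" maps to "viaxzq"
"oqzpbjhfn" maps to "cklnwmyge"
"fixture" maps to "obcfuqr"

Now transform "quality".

The transformation: move the last 2 characters to the front (rotate right by 2), then shift every letter 3 places backward in the alphabet (wrapping around).
Applying both steps to "quality": "tyquali", then "qvnrxif".

qvnrxif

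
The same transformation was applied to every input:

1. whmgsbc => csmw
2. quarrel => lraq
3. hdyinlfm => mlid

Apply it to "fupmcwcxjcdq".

The pattern: reverse the string, then keep every other character starting from the first (positions 1st, 3rd, 5th, ...).
So "fupmcwcxjcdq" becomes "qcxwmu".

qcxwmu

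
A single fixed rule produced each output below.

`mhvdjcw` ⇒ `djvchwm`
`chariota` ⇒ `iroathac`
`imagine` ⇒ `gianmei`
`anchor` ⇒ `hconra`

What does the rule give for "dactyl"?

tcyald

Rule — take characters alternately from the front and the back (1st, last, 2nd, 2nd-last, ...), then reverse the string.
For "dactyl" the result is "tcyald".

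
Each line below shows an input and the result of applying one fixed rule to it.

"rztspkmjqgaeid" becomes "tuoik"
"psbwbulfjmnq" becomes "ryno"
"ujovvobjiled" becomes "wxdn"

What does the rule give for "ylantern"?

apt

Each output is the input with this applied: shift every letter 2 places forward in the alphabet (wrapping around), then keep one character in every 3, starting at position 1 (positions 1st, 4th, 7th, ...).
Starting from "ylantern": after the first operation, "ancpvgtp"; after the second, "apt".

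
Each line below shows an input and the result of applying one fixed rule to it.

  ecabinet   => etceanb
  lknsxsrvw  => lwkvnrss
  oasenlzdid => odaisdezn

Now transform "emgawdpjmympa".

What's happening: take characters alternately from the front and the back (1st, last, 2nd, 2nd-last, ...), then delete the last character.
Applying both steps to "emgawdpjmympa": "eampgmaywmdjp", then "eampgmaywmdj".
(Check on "lknsxsrvw": → "lwkvnrssx" → "lwkvnrss" ✓)

eampgmaywmdj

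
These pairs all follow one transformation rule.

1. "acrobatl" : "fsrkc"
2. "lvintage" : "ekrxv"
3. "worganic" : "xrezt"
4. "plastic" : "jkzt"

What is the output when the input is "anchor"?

The pattern: shift every letter 9 places backward in the alphabet (wrapping around), then delete the first 3 characters.
On "anchor": the first step gives "retyfi", and the second then gives "yfi".

yfi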